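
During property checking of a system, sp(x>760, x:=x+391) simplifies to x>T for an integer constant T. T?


Formula: sp(P, x:=E) = exists old_x. (x = E[old_x/x]) AND P[old_x/x] (old_x is the value of x before the assignment; eliminate old_x by solving x = E[old_x/x] for old_x)
Step 1: Precondition P: x>760, i.e. old_x > 760
Step 2: Assignment gives x = old_x + 391, so old_x = x - 391
Step 3: Substitute into P: x - 391 > 760
Step 4: Simplify: x > 760+391 = 1151

1151


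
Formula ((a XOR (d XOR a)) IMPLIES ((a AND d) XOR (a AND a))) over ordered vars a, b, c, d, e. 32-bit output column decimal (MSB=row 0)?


Formula: ((a XOR (d XOR a)) IMPLIES ((a AND d) XOR (a AND a))) over a, b, c, d, e (32 rows)
Evaluate each row (bits = a,b,c,d,e, MSB first):
  row 0 [00000]: ((0 XOR (0 XOR 0)) IMPLIES ((0 AND 0) XOR (0 AND 0))) -> 1
  row 1 [00001]: ((0 XOR (0 XOR 0)) IMPLIES ((0 AND 0) XOR (0 AND 0))) -> 1
  row 2 [00010]: ((0 XOR (1 XOR 0)) IMPLIES ((0 AND 1) XOR (0 AND 0))) -> 0
  row 3 [00011]: ((0 XOR (1 XOR 0)) IMPLIES ((0 AND 1) XOR (0 AND 0))) -> 0
  row 4 [00100]: ((0 XOR (0 XOR 0)) IMPLIES ((0 AND 0) XOR (0 AND 0))) -> 1
  row 5 [00101]: ((0 XOR (0 XOR 0)) IMPLIES ((0 AND 0) XOR (0 AND 0))) -> 1
  row 6 [00110]: ((0 XOR (1 XOR 0)) IMPLIES ((0 AND 1) XOR (0 AND 0))) -> 0
  row 7 [00111]: ((0 XOR (1 XOR 0)) IMPLIES ((0 AND 1) XOR (0 AND 0))) -> 0
  row 8 [01000]: ((0 XOR (0 XOR 0)) IMPLIES ((0 AND 0) XOR (0 AND 0))) -> 1
  row 9 [01001]: ((0 XOR (0 XOR 0)) IMPLIES ((0 AND 0) XOR (0 AND 0))) -> 1
  row 10 [01010]: ((0 XOR (1 XOR 0)) IMPLIES ((0 AND 1) XOR (0 AND 0))) -> 0
  row 11 [01011]: ((0 XOR (1 XOR 0)) IMPLIES ((0 AND 1) XOR (0 AND 0))) -> 0
  row 12 [01100]: ((0 XOR (0 XOR 0)) IMPLIES ((0 AND 0) XOR (0 AND 0))) -> 1
  row 13 [01101]: ((0 XOR (0 XOR 0)) IMPLIES ((0 AND 0) XOR (0 AND 0))) -> 1
  row 14 [01110]: ((0 XOR (1 XOR 0)) IMPLIES ((0 AND 1) XOR (0 AND 0))) -> 0
  row 15 [01111]: ((0 XOR (1 XOR 0)) IMPLIES ((0 AND 1) XOR (0 AND 0))) -> 0
  row 16 [10000]: ((1 XOR (0 XOR 1)) IMPLIES ((1 AND 0) XOR (1 AND 1))) -> 1
  row 17 [10001]: ((1 XOR (0 XOR 1)) IMPLIES ((1 AND 0) XOR (1 AND 1))) -> 1
  row 18 [10010]: ((1 XOR (1 XOR 1)) IMPLIES ((1 AND 1) XOR (1 AND 1))) -> 0
  row 19 [10011]: ((1 XOR (1 XOR 1)) IMPLIES ((1 AND 1) XOR (1 AND 1))) -> 0
  row 20 [10100]: ((1 XOR (0 XOR 1)) IMPLIES ((1 AND 0) XOR (1 AND 1))) -> 1
  row 21 [10101]: ((1 XOR (0 XOR 1)) IMPLIES ((1 AND 0) XOR (1 AND 1))) -> 1
  row 22 [10110]: ((1 XOR (1 XOR 1)) IMPLIES ((1 AND 1) XOR (1 AND 1))) -> 0
  row 23 [10111]: ((1 XOR (1 XOR 1)) IMPLIES ((1 AND 1) XOR (1 AND 1))) -> 0
  row 24 [11000]: ((1 XOR (0 XOR 1)) IMPLIES ((1 AND 0) XOR (1 AND 1))) -> 1
  row 25 [11001]: ((1 XOR (0 XOR 1)) IMPLIES ((1 AND 0) XOR (1 AND 1))) -> 1
  row 26 [11010]: ((1 XOR (1 XOR 1)) IMPLIES ((1 AND 1) XOR (1 AND 1))) -> 0
  row 27 [11011]: ((1 XOR (1 XOR 1)) IMPLIES ((1 AND 1) XOR (1 AND 1))) -> 0
  row 28 [11100]: ((1 XOR (0 XOR 1)) IMPLIES ((1 AND 0) XOR (1 AND 1))) -> 1
  row 29 [11101]: ((1 XOR (0 XOR 1)) IMPLIES ((1 AND 0) XOR (1 AND 1))) -> 1
  row 30 [11110]: ((1 XOR (1 XOR 1)) IMPLIES ((1 AND 1) XOR (1 AND 1))) -> 0
  row 31 [11111]: ((1 XOR (1 XOR 1)) IMPLIES ((1 AND 1) XOR (1 AND 1))) -> 0
Full result column, 4 rows per line (a,b,c fixed per line; d,e runs 00..11 left to right):
  rows 0-3 [a,b,c=000]: 1100  = hex C
  rows 4-7 [a,b,c=001]: 1100  = hex C
  rows 8-11 [a,b,c=010]: 1100  = hex C
  rows 12-15 [a,b,c=011]: 1100  = hex C
  rows 16-19 [a,b,c=100]: 1100  = hex C
  rows 20-23 [a,b,c=101]: 1100  = hex C
  rows 24-27 [a,b,c=110]: 1100  = hex C
  rows 28-31 [a,b,c=111]: 1100  = hex C
Output column (row 0 .. row 31) = 11001100110011001100110011001100
Output column grouped in 4s = 1100 1100 1100 1100 1100 1100 1100 1100 = 0xCCCCCCCC
Convert to decimal digit by digit (value = value*16 + digit):
  C -> 12
  12*16 + 12 (C) = 204
  204*16 + 12 (C) = 3276
  3276*16 + 12 (C) = 52428
  52428*16 + 12 (C) = 838860
  838860*16 + 12 (C) = 13421772
  13421772*16 + 12 (C) = 214748364
  214748364*16 + 12 (C) = 3435973836
Decimal = 3435973836

3435973836


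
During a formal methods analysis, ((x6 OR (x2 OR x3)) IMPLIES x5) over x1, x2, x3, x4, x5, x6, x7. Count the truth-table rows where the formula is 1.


Formula: ((x6 OR (x2 OR x3)) IMPLIES x5) over 7 vars (128 rows)
Evaluate each row (x1, x2, x3, x4, x5, x6, x7 as bits, MSB first):
  row 0 [0000000]: ((0 OR (0 OR 0)) IMPLIES 0) -> 1
  row 1 [0000001]: ((0 OR (0 OR 0)) IMPLIES 0) -> 1
  row 2 [0000010]: ((1 OR (0 OR 0)) IMPLIES 0) -> 0
  row 3 [0000011]: ((1 OR (0 OR 0)) IMPLIES 0) -> 0
  row 4 [0000100]: ((0 OR (0 OR 0)) IMPLIES 1) -> 1
  (every remaining row is evaluated the same way; all 128 results are listed next)
Full result column, 8 rows per line (x1,x2,x3,x4 fixed per line; x5,x6,x7 runs 000..111 left to right):
  rows 0-7 [x1,x2,x3,x4=0000]: 11001111  (ones: 6)
  rows 8-15 [x1,x2,x3,x4=0001]: 11001111  (ones: 6)
  rows 16-23 [x1,x2,x3,x4=0010]: 00001111  (ones: 4)
  rows 24-31 [x1,x2,x3,x4=0011]: 00001111  (ones: 4)
  rows 32-39 [x1,x2,x3,x4=0100]: 00001111  (ones: 4)
  rows 40-47 [x1,x2,x3,x4=0101]: 00001111  (ones: 4)
  rows 48-55 [x1,x2,x3,x4=0110]: 00001111  (ones: 4)
  rows 56-63 [x1,x2,x3,x4=0111]: 00001111  (ones: 4)
  rows 64-71 [x1,x2,x3,x4=1000]: 11001111  (ones: 6)
  rows 72-79 [x1,x2,x3,x4=1001]: 11001111  (ones: 6)
  rows 80-87 [x1,x2,x3,x4=1010]: 00001111  (ones: 4)
  rows 88-95 [x1,x2,x3,x4=1011]: 00001111  (ones: 4)
  rows 96-103 [x1,x2,x3,x4=1100]: 00001111  (ones: 4)
  rows 104-111 [x1,x2,x3,x4=1101]: 00001111  (ones: 4)
  rows 112-119 [x1,x2,x3,x4=1110]: 00001111  (ones: 4)
  rows 120-127 [x1,x2,x3,x4=1111]: 00001111  (ones: 4)
Count of 1-rows = 6+6+4+4+4+4+4+4+6+6+4+4+4+4+4+4 = 72

72


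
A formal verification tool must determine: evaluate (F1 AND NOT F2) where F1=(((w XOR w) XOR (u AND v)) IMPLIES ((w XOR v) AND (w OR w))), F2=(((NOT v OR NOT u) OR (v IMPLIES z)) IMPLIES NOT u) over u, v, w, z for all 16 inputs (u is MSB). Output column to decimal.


F1 = (((w XOR w) XOR (u AND v)) IMPLIES ((w XOR v) AND (w OR w)))
F2 = (((NOT v OR NOT u) OR (v IMPLIES z)) IMPLIES NOT u)
Counterexample to F1=>F2 is where F1=1 and F2=0.
Evaluate each row (bits = u,v,w,z, MSB first):
  row 0 [0000]: F1=1 F2=1 -> F1&~F2 -> 0
  row 1 [0001]: F1=1 F2=1 -> F1&~F2 -> 0
  row 2 [0010]: F1=1 F2=1 -> F1&~F2 -> 0
  row 3 [0011]: F1=1 F2=1 -> F1&~F2 -> 0
  row 4 [0100]: F1=1 F2=1 -> F1&~F2 -> 0
  row 5 [0101]: F1=1 F2=1 -> F1&~F2 -> 0
  row 6 [0110]: F1=1 F2=1 -> F1&~F2 -> 0
  row 7 [0111]: F1=1 F2=1 -> F1&~F2 -> 0
  row 8 [1000]: F1=1 F2=0 -> F1&~F2 -> 1
  row 9 [1001]: F1=1 F2=0 -> F1&~F2 -> 1
  row 10 [1010]: F1=1 F2=0 -> F1&~F2 -> 1
  row 11 [1011]: F1=1 F2=0 -> F1&~F2 -> 1
  row 12 [1100]: F1=0 F2=1 -> F1&~F2 -> 0
  row 13 [1101]: F1=0 F2=0 -> F1&~F2 -> 0
  row 14 [1110]: F1=0 F2=1 -> F1&~F2 -> 0
  row 15 [1111]: F1=0 F2=0 -> F1&~F2 -> 0
Full result column, 4 rows per line (u,v fixed per line; w,z runs 00..11 left to right):
  rows 0-3 [u,v=00]: 0000  = hex 0
  rows 4-7 [u,v=01]: 0000  = hex 0
  rows 8-11 [u,v=10]: 1111  = hex F
  rows 12-15 [u,v=11]: 0000  = hex 0
Counterexample vector (row 0 .. row 15) = 0000000011110000
Output column grouped in 4s = 0000 0000 1111 0000 = 0x00F0
Convert to decimal digit by digit (value = value*16 + digit):
  0 -> 0
  0*16 + 0 = 0
  0*16 + 15 (F) = 15
  15*16 + 0 = 240
Decimal = 240

240


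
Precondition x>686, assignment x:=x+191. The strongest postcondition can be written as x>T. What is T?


Formula: sp(P, x:=E) = exists old_x. (x = E[old_x/x]) AND P[old_x/x] (old_x is the value of x before the assignment; eliminate old_x by solving x = E[old_x/x] for old_x)
Step 1: Precondition P: x>686, i.e. old_x > 686
Step 2: Assignment gives x = old_x + 191, so old_x = x - 191
Step 3: Substitute into P: x - 191 > 686
Step 4: Simplify: x > 686+191 = 877

877


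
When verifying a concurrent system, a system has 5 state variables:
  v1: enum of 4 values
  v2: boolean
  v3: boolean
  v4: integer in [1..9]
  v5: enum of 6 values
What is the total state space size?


State space = product of domain sizes of all variables.
Domain sizes:
  v1 (enum of 4 values): 4
  v2 (boolean): 2
  v3 (boolean): 2
  v4 (integer in [1..9]): 9
  v5 (enum of 6 values): 6
Product = 4 * 2 * 2 * 9 * 6 = 864

864


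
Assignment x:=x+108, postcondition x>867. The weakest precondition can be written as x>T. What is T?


Formula: wp(x:=E, P) = P[E/x] (substitute E for x in postcondition)
Step 1: Postcondition: x>867
Step 2: Substitute x+108 for x: x+108>867
Step 3: Solve for x: x > 867-108 = 759

759


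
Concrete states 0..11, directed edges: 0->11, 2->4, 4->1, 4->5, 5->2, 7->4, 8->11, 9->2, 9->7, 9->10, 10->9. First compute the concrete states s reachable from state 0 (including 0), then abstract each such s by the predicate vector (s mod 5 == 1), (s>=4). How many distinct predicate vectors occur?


BFS from 0:
Concrete reachable: {0, 11}
Abstract via predicates (s mod 5 == 1), (s>=4):
  (0,0) <- {0}
  (1,1) <- {11}
Distinct abstract states = 2

2


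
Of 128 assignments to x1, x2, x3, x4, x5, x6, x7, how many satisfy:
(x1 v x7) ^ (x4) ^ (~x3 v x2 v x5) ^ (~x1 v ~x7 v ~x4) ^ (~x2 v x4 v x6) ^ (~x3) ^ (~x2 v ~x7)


CNF with 7 clauses over 7 vars (128 assignments).
An assignment satisfies CNF iff every clause has >=1 true literal.
Check each row (bits = x1,x2,x3,x4,x5,x6,x7; clause T/F shown):
  row 0 [0000000]: clauses=FFTTTTT -> 0
  row 1 [0000001]: clauses=TFTTTTT -> 0
  row 2 [0000010]: clauses=FFTTTTT -> 0
  row 3 [0000011]: clauses=TFTTTTT -> 0
  row 4 [0000100]: clauses=FFTTTTT -> 0
  (every remaining row is evaluated the same way; all 128 results are listed next)
Full result column, 8 rows per line (x1,x2,x3,x4 fixed per line; x5,x6,x7 runs 000..111 left to right):
  rows 0-7 [x1,x2,x3,x4=0000]: 00000000  (ones: 0)
  rows 8-15 [x1,x2,x3,x4=0001]: 01010101  (ones: 4)
  rows 16-23 [x1,x2,x3,x4=0010]: 00000000  (ones: 0)
  rows 24-31 [x1,x2,x3,x4=0011]: 00000000  (ones: 0)
  rows 32-39 [x1,x2,x3,x4=0100]: 00000000  (ones: 0)
  rows 40-47 [x1,x2,x3,x4=0101]: 00000000  (ones: 0)
  rows 48-55 [x1,x2,x3,x4=0110]: 00000000  (ones: 0)
  rows 56-63 [x1,x2,x3,x4=0111]: 00000000  (ones: 0)
  rows 64-71 [x1,x2,x3,x4=1000]: 00000000  (ones: 0)
  rows 72-79 [x1,x2,x3,x4=1001]: 10101010  (ones: 4)
  rows 80-87 [x1,x2,x3,x4=1010]: 00000000  (ones: 0)
  rows 88-95 [x1,x2,x3,x4=1011]: 00000000  (ones: 0)
  rows 96-103 [x1,x2,x3,x4=1100]: 00000000  (ones: 0)
  rows 104-111 [x1,x2,x3,x4=1101]: 10101010  (ones: 4)
  rows 112-119 [x1,x2,x3,x4=1110]: 00000000  (ones: 0)
  rows 120-127 [x1,x2,x3,x4=1111]: 00000000  (ones: 0)
Satisfying assignments = 0+4+0+0+0+0+0+0+0+4+0+0+0+4+0+0 = 12

12


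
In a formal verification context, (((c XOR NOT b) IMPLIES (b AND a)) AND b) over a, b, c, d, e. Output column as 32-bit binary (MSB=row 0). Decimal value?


Formula: (((c XOR NOT b) IMPLIES (b AND a)) AND b) over a, b, c, d, e (32 rows)
Evaluate each row (bits = a,b,c,d,e, MSB first):
  row 0 [00000]: (((0 XOR NOT 0) IMPLIES (0 AND 0)) AND 0) -> 0
  row 1 [00001]: (((0 XOR NOT 0) IMPLIES (0 AND 0)) AND 0) -> 0
  row 2 [00010]: (((0 XOR NOT 0) IMPLIES (0 AND 0)) AND 0) -> 0
  row 3 [00011]: (((0 XOR NOT 0) IMPLIES (0 AND 0)) AND 0) -> 0
  row 4 [00100]: (((1 XOR NOT 0) IMPLIES (0 AND 0)) AND 0) -> 0
  row 5 [00101]: (((1 XOR NOT 0) IMPLIES (0 AND 0)) AND 0) -> 0
  row 6 [00110]: (((1 XOR NOT 0) IMPLIES (0 AND 0)) AND 0) -> 0
  row 7 [00111]: (((1 XOR NOT 0) IMPLIES (0 AND 0)) AND 0) -> 0
  row 8 [01000]: (((0 XOR NOT 1) IMPLIES (1 AND 0)) AND 1) -> 1
  row 9 [01001]: (((0 XOR NOT 1) IMPLIES (1 AND 0)) AND 1) -> 1
  row 10 [01010]: (((0 XOR NOT 1) IMPLIES (1 AND 0)) AND 1) -> 1
  row 11 [01011]: (((0 XOR NOT 1) IMPLIES (1 AND 0)) AND 1) -> 1
  row 12 [01100]: (((1 XOR NOT 1) IMPLIES (1 AND 0)) AND 1) -> 0
  row 13 [01101]: (((1 XOR NOT 1) IMPLIES (1 AND 0)) AND 1) -> 0
  row 14 [01110]: (((1 XOR NOT 1) IMPLIES (1 AND 0)) AND 1) -> 0
  row 15 [01111]: (((1 XOR NOT 1) IMPLIES (1 AND 0)) AND 1) -> 0
  row 16 [10000]: (((0 XOR NOT 0) IMPLIES (0 AND 1)) AND 0) -> 0
  row 17 [10001]: (((0 XOR NOT 0) IMPLIES (0 AND 1)) AND 0) -> 0
  row 18 [10010]: (((0 XOR NOT 0) IMPLIES (0 AND 1)) AND 0) -> 0
  row 19 [10011]: (((0 XOR NOT 0) IMPLIES (0 AND 1)) AND 0) -> 0
  row 20 [10100]: (((1 XOR NOT 0) IMPLIES (0 AND 1)) AND 0) -> 0
  row 21 [10101]: (((1 XOR NOT 0) IMPLIES (0 AND 1)) AND 0) -> 0
  row 22 [10110]: (((1 XOR NOT 0) IMPLIES (0 AND 1)) AND 0) -> 0
  row 23 [10111]: (((1 XOR NOT 0) IMPLIES (0 AND 1)) AND 0) -> 0
  row 24 [11000]: (((0 XOR NOT 1) IMPLIES (1 AND 1)) AND 1) -> 1
  row 25 [11001]: (((0 XOR NOT 1) IMPLIES (1 AND 1)) AND 1) -> 1
  row 26 [11010]: (((0 XOR NOT 1) IMPLIES (1 AND 1)) AND 1) -> 1
  row 27 [11011]: (((0 XOR NOT 1) IMPLIES (1 AND 1)) AND 1) -> 1
  row 28 [11100]: (((1 XOR NOT 1) IMPLIES (1 AND 1)) AND 1) -> 1
  row 29 [11101]: (((1 XOR NOT 1) IMPLIES (1 AND 1)) AND 1) -> 1
  row 30 [11110]: (((1 XOR NOT 1) IMPLIES (1 AND 1)) AND 1) -> 1
  row 31 [11111]: (((1 XOR NOT 1) IMPLIES (1 AND 1)) AND 1) -> 1
Full result column, 4 rows per line (a,b,c fixed per line; d,e runs 00..11 left to right):
  rows 0-3 [a,b,c=000]: 0000  = hex 0
  rows 4-7 [a,b,c=001]: 0000  = hex 0
  rows 8-11 [a,b,c=010]: 1111  = hex F
  rows 12-15 [a,b,c=011]: 0000  = hex 0
  rows 16-19 [a,b,c=100]: 0000  = hex 0
  rows 20-23 [a,b,c=101]: 0000  = hex 0
  rows 24-27 [a,b,c=110]: 1111  = hex F
  rows 28-31 [a,b,c=111]: 1111  = hex F
Output column (row 0 .. row 31) = 00000000111100000000000011111111
Output column grouped in 4s = 0000 0000 1111 0000 0000 0000 1111 1111 = 0x00F000FF
Convert to decimal digit by digit (value = value*16 + digit):
  0 -> 0
  0*16 + 0 = 0
  0*16 + 15 (F) = 15
  15*16 + 0 = 240
  240*16 + 0 = 3840
  3840*16 + 0 = 61440
  61440*16 + 15 (F) = 983055
  983055*16 + 15 (F) = 15728895
Decimal = 15728895

15728895


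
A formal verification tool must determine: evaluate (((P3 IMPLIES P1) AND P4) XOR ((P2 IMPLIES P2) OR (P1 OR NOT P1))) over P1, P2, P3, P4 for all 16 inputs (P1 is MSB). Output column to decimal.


Formula: (((P3 IMPLIES P1) AND P4) XOR ((P2 IMPLIES P2) OR (P1 OR NOT P1))) over P1, P2, P3, P4 (16 rows)
Evaluate each row (bits = P1,P2,P3,P4, MSB first):
  row 0 [0000]: (((0 IMPLIES 0) AND 0) XOR ((0 IMPLIES 0) OR (0 OR NOT 0))) -> 1
  row 1 [0001]: (((0 IMPLIES 0) AND 1) XOR ((0 IMPLIES 0) OR (0 OR NOT 0))) -> 0
  row 2 [0010]: (((1 IMPLIES 0) AND 0) XOR ((0 IMPLIES 0) OR (0 OR NOT 0))) -> 1
  row 3 [0011]: (((1 IMPLIES 0) AND 1) XOR ((0 IMPLIES 0) OR (0 OR NOT 0))) -> 1
  row 4 [0100]: (((0 IMPLIES 0) AND 0) XOR ((1 IMPLIES 1) OR (0 OR NOT 0))) -> 1
  row 5 [0101]: (((0 IMPLIES 0) AND 1) XOR ((1 IMPLIES 1) OR (0 OR NOT 0))) -> 0
  row 6 [0110]: (((1 IMPLIES 0) AND 0) XOR ((1 IMPLIES 1) OR (0 OR NOT 0))) -> 1
  row 7 [0111]: (((1 IMPLIES 0) AND 1) XOR ((1 IMPLIES 1) OR (0 OR NOT 0))) -> 1
  row 8 [1000]: (((0 IMPLIES 1) AND 0) XOR ((0 IMPLIES 0) OR (1 OR NOT 1))) -> 1
  row 9 [1001]: (((0 IMPLIES 1) AND 1) XOR ((0 IMPLIES 0) OR (1 OR NOT 1))) -> 0
  row 10 [1010]: (((1 IMPLIES 1) AND 0) XOR ((0 IMPLIES 0) OR (1 OR NOT 1))) -> 1
  row 11 [1011]: (((1 IMPLIES 1) AND 1) XOR ((0 IMPLIES 0) OR (1 OR NOT 1))) -> 0
  row 12 [1100]: (((0 IMPLIES 1) AND 0) XOR ((1 IMPLIES 1) OR (1 OR NOT 1))) -> 1
  row 13 [1101]: (((0 IMPLIES 1) AND 1) XOR ((1 IMPLIES 1) OR (1 OR NOT 1))) -> 0
  row 14 [1110]: (((1 IMPLIES 1) AND 0) XOR ((1 IMPLIES 1) OR (1 OR NOT 1))) -> 1
  row 15 [1111]: (((1 IMPLIES 1) AND 1) XOR ((1 IMPLIES 1) OR (1 OR NOT 1))) -> 0
Full result column, 4 rows per line (P1,P2 fixed per line; P3,P4 runs 00..11 left to right):
  rows 0-3 [P1,P2=00]: 1011  = hex B
  rows 4-7 [P1,P2=01]: 1011  = hex B
  rows 8-11 [P1,P2=10]: 1010  = hex A
  rows 12-15 [P1,P2=11]: 1010  = hex A
Output column (row 0 .. row 15) = 1011101110101010
Output column grouped in 4s = 1011 1011 1010 1010 = 0xBBAA
Convert to decimal digit by digit (value = value*16 + digit):
  B -> 11
  11*16 + 11 (B) = 187
  187*16 + 10 (A) = 3002
  3002*16 + 10 (A) = 48042
Decimal = 48042

48042


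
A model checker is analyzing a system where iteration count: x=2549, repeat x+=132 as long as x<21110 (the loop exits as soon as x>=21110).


Step 1: x goes from 2549 toward 21110 by 132; the body runs while x<21110, so iterations = ceil((bound-start)/step)
Step 2: Distance=18561
Step 3: ceil(18561/132)=141

141


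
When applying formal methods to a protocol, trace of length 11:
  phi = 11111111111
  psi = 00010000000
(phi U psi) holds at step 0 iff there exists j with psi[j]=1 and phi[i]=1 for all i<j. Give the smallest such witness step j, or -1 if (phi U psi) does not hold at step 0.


(phi U psi) at 0: need smallest j with psi[j]=1 and phi[i]=1 for all i in [0,j).
Scan from step 0:
  step 0: phi=1, psi=0 -> continue
  step 1: phi=1, psi=0 -> continue
  step 2: phi=1, psi=0 -> continue
  step 3: psi=1 and phi held for [0,3) -> witness found
Witness step = 3

3


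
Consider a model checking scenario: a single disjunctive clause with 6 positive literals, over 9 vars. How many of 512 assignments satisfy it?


Step 1: Total=2^9=512
Step 2: Unsat when all 6 false: 2^3=8
Step 3: Sat=512-8=504

504


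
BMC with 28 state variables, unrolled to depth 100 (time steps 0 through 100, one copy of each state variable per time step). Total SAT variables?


BMC unrolls to depth k, creating one copy of each state var for steps 0..k.
Step count = 100 + 1 = 101 (steps 0 through 100)
Vars per step = 28
Total = 28 * 101 = 2828

2828


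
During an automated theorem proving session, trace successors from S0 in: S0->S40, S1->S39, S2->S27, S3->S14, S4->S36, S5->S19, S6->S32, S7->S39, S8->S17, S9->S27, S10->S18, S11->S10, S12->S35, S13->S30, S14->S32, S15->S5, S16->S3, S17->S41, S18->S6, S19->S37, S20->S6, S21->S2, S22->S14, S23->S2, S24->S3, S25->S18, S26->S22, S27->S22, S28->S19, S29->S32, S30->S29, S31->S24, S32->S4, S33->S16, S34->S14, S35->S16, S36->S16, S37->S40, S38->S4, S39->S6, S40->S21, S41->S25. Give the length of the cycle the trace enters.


Trace from S0 until a state repeats:
  S0 -> S40 -> S21 -> S2 -> S27 -> S22 -> S14 -> S32 -> S4 -> S36 -> S16 -> S3 -> S14
S14 first seen at step 6, revisited at step 12.
Cycle length = 12 - 6 = 6

6


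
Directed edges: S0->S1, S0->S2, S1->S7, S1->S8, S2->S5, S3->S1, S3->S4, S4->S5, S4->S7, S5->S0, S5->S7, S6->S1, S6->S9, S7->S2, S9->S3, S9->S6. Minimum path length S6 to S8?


BFS layer-by-layer from S6:
  dist 0: {S6}
  dist 1: {S1, S9}
  dist 2: {S3, S7, S8}
  -> S8 reached at distance 2
Shortest path length = 2

2


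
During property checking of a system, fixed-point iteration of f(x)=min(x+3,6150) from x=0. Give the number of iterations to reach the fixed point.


Step 1: x=0, cap=6150, increment=3
Step 2: x grows by 3 each step until capped at 6150; fixed point is x=6150
Step 3: iterations = ceil(6150/3) = 2050

2050


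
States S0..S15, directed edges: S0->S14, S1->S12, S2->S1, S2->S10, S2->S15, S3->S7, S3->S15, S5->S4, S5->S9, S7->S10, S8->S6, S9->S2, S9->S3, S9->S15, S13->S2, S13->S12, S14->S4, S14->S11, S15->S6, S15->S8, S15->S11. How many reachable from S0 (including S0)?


BFS from S0:
  layer 0: {S0}
  layer 1: {S14}
  layer 2: {S4, S11}
Reachable set: {S0, S4, S11, S14}
Count = 4

4


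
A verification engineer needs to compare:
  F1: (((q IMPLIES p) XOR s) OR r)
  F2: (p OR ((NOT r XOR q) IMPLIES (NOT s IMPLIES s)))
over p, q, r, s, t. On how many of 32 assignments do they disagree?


F1 = (((q IMPLIES p) XOR s) OR r)
F2 = (p OR ((NOT r XOR q) IMPLIES (NOT s IMPLIES s)))
Evaluate both on each of 32 rows (bits = p,q,r,s,t):
  row 0 [00000]: F1=1 F2=0 (differ) -> 1
  row 1 [00001]: F1=1 F2=0 (differ) -> 1
  row 2 [00010]: F1=0 F2=1 (differ) -> 1
  row 3 [00011]: F1=0 F2=1 (differ) -> 1
  row 4 [00100]: F1=1 F2=1 -> 0
  row 5 [00101]: F1=1 F2=1 -> 0
  row 6 [00110]: F1=1 F2=1 -> 0
  row 7 [00111]: F1=1 F2=1 -> 0
  row 8 [01000]: F1=0 F2=1 (differ) -> 1
  row 9 [01001]: F1=0 F2=1 (differ) -> 1
  row 10 [01010]: F1=1 F2=1 -> 0
  row 11 [01011]: F1=1 F2=1 -> 0
  row 12 [01100]: F1=1 F2=0 (differ) -> 1
  row 13 [01101]: F1=1 F2=0 (differ) -> 1
  row 14 [01110]: F1=1 F2=1 -> 0
  row 15 [01111]: F1=1 F2=1 -> 0
  row 16 [10000]: F1=1 F2=1 -> 0
  row 17 [10001]: F1=1 F2=1 -> 0
  row 18 [10010]: F1=0 F2=1 (differ) -> 1
  row 19 [10011]: F1=0 F2=1 (differ) -> 1
  row 20 [10100]: F1=1 F2=1 -> 0
  row 21 [10101]: F1=1 F2=1 -> 0
  row 22 [10110]: F1=1 F2=1 -> 0
  row 23 [10111]: F1=1 F2=1 -> 0
  row 24 [11000]: F1=1 F2=1 -> 0
  row 25 [11001]: F1=1 F2=1 -> 0
  row 26 [11010]: F1=0 F2=1 (differ) -> 1
  row 27 [11011]: F1=0 F2=1 (differ) -> 1
  row 28 [11100]: F1=1 F2=1 -> 0
  row 29 [11101]: F1=1 F2=1 -> 0
  row 30 [11110]: F1=1 F2=1 -> 0
  row 31 [11111]: F1=1 F2=1 -> 0
Full result column, 8 rows per line (p,q fixed per line; r,s,t runs 000..111 left to right):
  rows 0-7 [p,q=00]: 11110000  (ones: 4)
  rows 8-15 [p,q=01]: 11001100  (ones: 4)
  rows 16-23 [p,q=10]: 00110000  (ones: 2)
  rows 24-31 [p,q=11]: 00110000  (ones: 2)
Disagreements = 4+4+2+2 = 12

12


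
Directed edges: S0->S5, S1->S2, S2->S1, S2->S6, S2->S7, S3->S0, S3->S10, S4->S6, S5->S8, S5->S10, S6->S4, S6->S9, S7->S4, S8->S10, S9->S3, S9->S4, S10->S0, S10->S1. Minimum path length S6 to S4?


BFS layer-by-layer from S6:
  dist 0: {S6}
  dist 1: {S4, S9}
  -> S4 reached at distance 1
Shortest path length = 1

1


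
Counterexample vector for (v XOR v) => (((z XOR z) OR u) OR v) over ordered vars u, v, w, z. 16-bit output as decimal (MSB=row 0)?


F1 = (v XOR v)
F2 = (((z XOR z) OR u) OR v)
Counterexample to F1=>F2 is where F1=1 and F2=0.
Evaluate each row (bits = u,v,w,z, MSB first):
  row 0 [0000]: F1=0 F2=0 -> F1&~F2 -> 0
  row 1 [0001]: F1=0 F2=0 -> F1&~F2 -> 0
  row 2 [0010]: F1=0 F2=0 -> F1&~F2 -> 0
  row 3 [0011]: F1=0 F2=0 -> F1&~F2 -> 0
  row 4 [0100]: F1=0 F2=1 -> F1&~F2 -> 0
  row 5 [0101]: F1=0 F2=1 -> F1&~F2 -> 0
  row 6 [0110]: F1=0 F2=1 -> F1&~F2 -> 0
  row 7 [0111]: F1=0 F2=1 -> F1&~F2 -> 0
  row 8 [1000]: F1=0 F2=1 -> F1&~F2 -> 0
  row 9 [1001]: F1=0 F2=1 -> F1&~F2 -> 0
  row 10 [1010]: F1=0 F2=1 -> F1&~F2 -> 0
  row 11 [1011]: F1=0 F2=1 -> F1&~F2 -> 0
  row 12 [1100]: F1=0 F2=1 -> F1&~F2 -> 0
  row 13 [1101]: F1=0 F2=1 -> F1&~F2 -> 0
  row 14 [1110]: F1=0 F2=1 -> F1&~F2 -> 0
  row 15 [1111]: F1=0 F2=1 -> F1&~F2 -> 0
Full result column, 4 rows per line (u,v fixed per line; w,z runs 00..11 left to right):
  rows 0-3 [u,v=00]: 0000  = hex 0
  rows 4-7 [u,v=01]: 0000  = hex 0
  rows 8-11 [u,v=10]: 0000  = hex 0
  rows 12-15 [u,v=11]: 0000  = hex 0
Counterexample vector (row 0 .. row 15) = 0000000000000000
Output column grouped in 4s = 0000 0000 0000 0000 = 0x0000
Convert to decimal digit by digit (value = value*16 + digit):
  0 -> 0
  0*16 + 0 = 0
  0*16 + 0 = 0
  0*16 + 0 = 0
Decimal = 0

0


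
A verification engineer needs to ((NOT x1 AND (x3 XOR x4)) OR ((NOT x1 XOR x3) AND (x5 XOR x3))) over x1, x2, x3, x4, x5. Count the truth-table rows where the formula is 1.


Formula: ((NOT x1 AND (x3 XOR x4)) OR ((NOT x1 XOR x3) AND (x5 XOR x3))) over 5 vars (32 rows)
Evaluate each row (x1, x2, x3, x4, x5 as bits, MSB first):
  row 0 [00000]: ((NOT 0 AND (0 XOR 0)) OR ((NOT 0 XOR 0) AND (0 XOR 0))) -> 0
  row 1 [00001]: ((NOT 0 AND (0 XOR 0)) OR ((NOT 0 XOR 0) AND (1 XOR 0))) -> 1
  row 2 [00010]: ((NOT 0 AND (0 XOR 1)) OR ((NOT 0 XOR 0) AND (0 XOR 0))) -> 1
  row 3 [00011]: ((NOT 0 AND (0 XOR 1)) OR ((NOT 0 XOR 0) AND (1 XOR 0))) -> 1
  row 4 [00100]: ((NOT 0 AND (1 XOR 0)) OR ((NOT 0 XOR 1) AND (0 XOR 1))) -> 1
  row 5 [00101]: ((NOT 0 AND (1 XOR 0)) OR ((NOT 0 XOR 1) AND (1 XOR 1))) -> 1
  row 6 [00110]: ((NOT 0 AND (1 XOR 1)) OR ((NOT 0 XOR 1) AND (0 XOR 1))) -> 0
  row 7 [00111]: ((NOT 0 AND (1 XOR 1)) OR ((NOT 0 XOR 1) AND (1 XOR 1))) -> 0
  row 8 [01000]: ((NOT 0 AND (0 XOR 0)) OR ((NOT 0 XOR 0) AND (0 XOR 0))) -> 0
  row 9 [01001]: ((NOT 0 AND (0 XOR 0)) OR ((NOT 0 XOR 0) AND (1 XOR 0))) -> 1
  row 10 [01010]: ((NOT 0 AND (0 XOR 1)) OR ((NOT 0 XOR 0) AND (0 XOR 0))) -> 1
  row 11 [01011]: ((NOT 0 AND (0 XOR 1)) OR ((NOT 0 XOR 0) AND (1 XOR 0))) -> 1
  row 12 [01100]: ((NOT 0 AND (1 XOR 0)) OR ((NOT 0 XOR 1) AND (0 XOR 1))) -> 1
  row 13 [01101]: ((NOT 0 AND (1 XOR 0)) OR ((NOT 0 XOR 1) AND (1 XOR 1))) -> 1
  row 14 [01110]: ((NOT 0 AND (1 XOR 1)) OR ((NOT 0 XOR 1) AND (0 XOR 1))) -> 0
  row 15 [01111]: ((NOT 0 AND (1 XOR 1)) OR ((NOT 0 XOR 1) AND (1 XOR 1))) -> 0
  row 16 [10000]: ((NOT 1 AND (0 XOR 0)) OR ((NOT 1 XOR 0) AND (0 XOR 0))) -> 0
  row 17 [10001]: ((NOT 1 AND (0 XOR 0)) OR ((NOT 1 XOR 0) AND (1 XOR 0))) -> 0
  row 18 [10010]: ((NOT 1 AND (0 XOR 1)) OR ((NOT 1 XOR 0) AND (0 XOR 0))) -> 0
  row 19 [10011]: ((NOT 1 AND (0 XOR 1)) OR ((NOT 1 XOR 0) AND (1 XOR 0))) -> 0
  row 20 [10100]: ((NOT 1 AND (1 XOR 0)) OR ((NOT 1 XOR 1) AND (0 XOR 1))) -> 1
  row 21 [10101]: ((NOT 1 AND (1 XOR 0)) OR ((NOT 1 XOR 1) AND (1 XOR 1))) -> 0
  row 22 [10110]: ((NOT 1 AND (1 XOR 1)) OR ((NOT 1 XOR 1) AND (0 XOR 1))) -> 1
  row 23 [10111]: ((NOT 1 AND (1 XOR 1)) OR ((NOT 1 XOR 1) AND (1 XOR 1))) -> 0
  row 24 [11000]: ((NOT 1 AND (0 XOR 0)) OR ((NOT 1 XOR 0) AND (0 XOR 0))) -> 0
  row 25 [11001]: ((NOT 1 AND (0 XOR 0)) OR ((NOT 1 XOR 0) AND (1 XOR 0))) -> 0
  row 26 [11010]: ((NOT 1 AND (0 XOR 1)) OR ((NOT 1 XOR 0) AND (0 XOR 0))) -> 0
  row 27 [11011]: ((NOT 1 AND (0 XOR 1)) OR ((NOT 1 XOR 0) AND (1 XOR 0))) -> 0
  row 28 [11100]: ((NOT 1 AND (1 XOR 0)) OR ((NOT 1 XOR 1) AND (0 XOR 1))) -> 1
  row 29 [11101]: ((NOT 1 AND (1 XOR 0)) OR ((NOT 1 XOR 1) AND (1 XOR 1))) -> 0
  row 30 [11110]: ((NOT 1 AND (1 XOR 1)) OR ((NOT 1 XOR 1) AND (0 XOR 1))) -> 1
  row 31 [11111]: ((NOT 1 AND (1 XOR 1)) OR ((NOT 1 XOR 1) AND (1 XOR 1))) -> 0
Full result column, 8 rows per line (x1,x2 fixed per line; x3,x4,x5 runs 000..111 left to right):
  rows 0-7 [x1,x2=00]: 01111100  (ones: 5)
  rows 8-15 [x1,x2=01]: 01111100  (ones: 5)
  rows 16-23 [x1,x2=10]: 00001010  (ones: 2)
  rows 24-31 [x1,x2=11]: 00001010  (ones: 2)
Count of 1-rows = 5+5+2+2 = 14

14


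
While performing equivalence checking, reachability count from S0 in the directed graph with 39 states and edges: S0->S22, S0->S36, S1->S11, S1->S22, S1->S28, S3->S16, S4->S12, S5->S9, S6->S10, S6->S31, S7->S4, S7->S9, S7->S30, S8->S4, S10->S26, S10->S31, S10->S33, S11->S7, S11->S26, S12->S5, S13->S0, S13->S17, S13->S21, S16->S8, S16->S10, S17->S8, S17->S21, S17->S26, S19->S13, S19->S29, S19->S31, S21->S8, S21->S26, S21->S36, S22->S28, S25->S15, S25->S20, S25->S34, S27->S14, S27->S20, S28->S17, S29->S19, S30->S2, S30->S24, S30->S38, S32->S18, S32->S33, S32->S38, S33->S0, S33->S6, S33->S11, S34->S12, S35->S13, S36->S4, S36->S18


BFS from S0:
  layer 0: {S0}
  layer 1: {S22, S36}
  layer 2: {S4, S18, S28}
  layer 3: {S12, S17}
  layer 4: {S5, S8, S21, S26}
  layer 5: {S9}
Reachable set: {S0, S4, S5, S8, S9, S12, S17, S18, S21, S22, S26, S28, S36}
Count = 13

13


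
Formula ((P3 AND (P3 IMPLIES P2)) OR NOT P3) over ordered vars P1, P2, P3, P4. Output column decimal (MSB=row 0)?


Formula: ((P3 AND (P3 IMPLIES P2)) OR NOT P3) over P1, P2, P3, P4 (16 rows)
Evaluate each row (bits = P1,P2,P3,P4, MSB first):
  row 0 [0000]: ((0 AND (0 IMPLIES 0)) OR NOT 0) -> 1
  row 1 [0001]: ((0 AND (0 IMPLIES 0)) OR NOT 0) -> 1
  row 2 [0010]: ((1 AND (1 IMPLIES 0)) OR NOT 1) -> 0
  row 3 [0011]: ((1 AND (1 IMPLIES 0)) OR NOT 1) -> 0
  row 4 [0100]: ((0 AND (0 IMPLIES 1)) OR NOT 0) -> 1
  row 5 [0101]: ((0 AND (0 IMPLIES 1)) OR NOT 0) -> 1
  row 6 [0110]: ((1 AND (1 IMPLIES 1)) OR NOT 1) -> 1
  row 7 [0111]: ((1 AND (1 IMPLIES 1)) OR NOT 1) -> 1
  row 8 [1000]: ((0 AND (0 IMPLIES 0)) OR NOT 0) -> 1
  row 9 [1001]: ((0 AND (0 IMPLIES 0)) OR NOT 0) -> 1
  row 10 [1010]: ((1 AND (1 IMPLIES 0)) OR NOT 1) -> 0
  row 11 [1011]: ((1 AND (1 IMPLIES 0)) OR NOT 1) -> 0
  row 12 [1100]: ((0 AND (0 IMPLIES 1)) OR NOT 0) -> 1
  row 13 [1101]: ((0 AND (0 IMPLIES 1)) OR NOT 0) -> 1
  row 14 [1110]: ((1 AND (1 IMPLIES 1)) OR NOT 1) -> 1
  row 15 [1111]: ((1 AND (1 IMPLIES 1)) OR NOT 1) -> 1
Full result column, 4 rows per line (P1,P2 fixed per line; P3,P4 runs 00..11 left to right):
  rows 0-3 [P1,P2=00]: 1100  = hex C
  rows 4-7 [P1,P2=01]: 1111  = hex F
  rows 8-11 [P1,P2=10]: 1100  = hex C
  rows 12-15 [P1,P2=11]: 1111  = hex F
Output column (row 0 .. row 15) = 1100111111001111
Output column grouped in 4s = 1100 1111 1100 1111 = 0xCFCF
Convert to decimal digit by digit (value = value*16 + digit):
  C -> 12
  12*16 + 15 (F) = 207
  207*16 + 12 (C) = 3324
  3324*16 + 15 (F) = 53199
Decimal = 53199

53199


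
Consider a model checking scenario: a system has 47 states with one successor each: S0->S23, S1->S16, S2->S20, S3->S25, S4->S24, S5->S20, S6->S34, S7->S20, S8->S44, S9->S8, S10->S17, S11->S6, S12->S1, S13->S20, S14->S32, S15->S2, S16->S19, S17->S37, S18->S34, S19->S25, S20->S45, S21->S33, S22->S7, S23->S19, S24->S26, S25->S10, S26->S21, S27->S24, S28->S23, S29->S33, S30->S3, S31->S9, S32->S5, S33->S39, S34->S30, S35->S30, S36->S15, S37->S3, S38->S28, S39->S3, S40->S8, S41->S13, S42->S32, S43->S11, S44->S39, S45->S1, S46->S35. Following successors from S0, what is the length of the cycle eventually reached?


Trace from S0 until a state repeats:
  S0 -> S23 -> S19 -> S25 -> S10 -> S17 -> S37 -> S3 -> S25
S25 first seen at step 3, revisited at step 8.
Cycle length = 8 - 3 = 5

5


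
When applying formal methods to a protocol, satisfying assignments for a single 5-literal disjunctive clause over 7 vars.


Step 1: Total=2^7=128
Step 2: Unsat when all 5 false: 2^2=4
Step 3: Sat=128-4=124

124


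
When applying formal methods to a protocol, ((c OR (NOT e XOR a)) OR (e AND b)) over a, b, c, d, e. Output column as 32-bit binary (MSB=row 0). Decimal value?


Formula: ((c OR (NOT e XOR a)) OR (e AND b)) over a, b, c, d, e (32 rows)
Evaluate each row (bits = a,b,c,d,e, MSB first):
  row 0 [00000]: ((0 OR (NOT 0 XOR 0)) OR (0 AND 0)) -> 1
  row 1 [00001]: ((0 OR (NOT 1 XOR 0)) OR (1 AND 0)) -> 0
  row 2 [00010]: ((0 OR (NOT 0 XOR 0)) OR (0 AND 0)) -> 1
  row 3 [00011]: ((0 OR (NOT 1 XOR 0)) OR (1 AND 0)) -> 0
  row 4 [00100]: ((1 OR (NOT 0 XOR 0)) OR (0 AND 0)) -> 1
  row 5 [00101]: ((1 OR (NOT 1 XOR 0)) OR (1 AND 0)) -> 1
  row 6 [00110]: ((1 OR (NOT 0 XOR 0)) OR (0 AND 0)) -> 1
  row 7 [00111]: ((1 OR (NOT 1 XOR 0)) OR (1 AND 0)) -> 1
  row 8 [01000]: ((0 OR (NOT 0 XOR 0)) OR (0 AND 1)) -> 1
  row 9 [01001]: ((0 OR (NOT 1 XOR 0)) OR (1 AND 1)) -> 1
  row 10 [01010]: ((0 OR (NOT 0 XOR 0)) OR (0 AND 1)) -> 1
  row 11 [01011]: ((0 OR (NOT 1 XOR 0)) OR (1 AND 1)) -> 1
  row 12 [01100]: ((1 OR (NOT 0 XOR 0)) OR (0 AND 1)) -> 1
  row 13 [01101]: ((1 OR (NOT 1 XOR 0)) OR (1 AND 1)) -> 1
  row 14 [01110]: ((1 OR (NOT 0 XOR 0)) OR (0 AND 1)) -> 1
  row 15 [01111]: ((1 OR (NOT 1 XOR 0)) OR (1 AND 1)) -> 1
  row 16 [10000]: ((0 OR (NOT 0 XOR 1)) OR (0 AND 0)) -> 0
  row 17 [10001]: ((0 OR (NOT 1 XOR 1)) OR (1 AND 0)) -> 1
  row 18 [10010]: ((0 OR (NOT 0 XOR 1)) OR (0 AND 0)) -> 0
  row 19 [10011]: ((0 OR (NOT 1 XOR 1)) OR (1 AND 0)) -> 1
  row 20 [10100]: ((1 OR (NOT 0 XOR 1)) OR (0 AND 0)) -> 1
  row 21 [10101]: ((1 OR (NOT 1 XOR 1)) OR (1 AND 0)) -> 1
  row 22 [10110]: ((1 OR (NOT 0 XOR 1)) OR (0 AND 0)) -> 1
  row 23 [10111]: ((1 OR (NOT 1 XOR 1)) OR (1 AND 0)) -> 1
  row 24 [11000]: ((0 OR (NOT 0 XOR 1)) OR (0 AND 1)) -> 0
  row 25 [11001]: ((0 OR (NOT 1 XOR 1)) OR (1 AND 1)) -> 1
  row 26 [11010]: ((0 OR (NOT 0 XOR 1)) OR (0 AND 1)) -> 0
  row 27 [11011]: ((0 OR (NOT 1 XOR 1)) OR (1 AND 1)) -> 1
  row 28 [11100]: ((1 OR (NOT 0 XOR 1)) OR (0 AND 1)) -> 1
  row 29 [11101]: ((1 OR (NOT 1 XOR 1)) OR (1 AND 1)) -> 1
  row 30 [11110]: ((1 OR (NOT 0 XOR 1)) OR (0 AND 1)) -> 1
  row 31 [11111]: ((1 OR (NOT 1 XOR 1)) OR (1 AND 1)) -> 1
Full result column, 4 rows per line (a,b,c fixed per line; d,e runs 00..11 left to right):
  rows 0-3 [a,b,c=000]: 1010  = hex A
  rows 4-7 [a,b,c=001]: 1111  = hex F
  rows 8-11 [a,b,c=010]: 1111  = hex F
  rows 12-15 [a,b,c=011]: 1111  = hex F
  rows 16-19 [a,b,c=100]: 0101  = hex 5
  rows 20-23 [a,b,c=101]: 1111  = hex F
  rows 24-27 [a,b,c=110]: 0101  = hex 5
  rows 28-31 [a,b,c=111]: 1111  = hex F
Output column (row 0 .. row 31) = 10101111111111110101111101011111
Output column grouped in 4s = 1010 1111 1111 1111 0101 1111 0101 1111 = 0xAFFF5F5F
Convert to decimal digit by digit (value = value*16 + digit):
  A -> 10
  10*16 + 15 (F) = 175
  175*16 + 15 (F) = 2815
  2815*16 + 15 (F) = 45055
  45055*16 + 5 = 720885
  720885*16 + 15 (F) = 11534175
  11534175*16 + 5 = 184546805
  184546805*16 + 15 (F) = 2952748895
Decimal = 2952748895

2952748895


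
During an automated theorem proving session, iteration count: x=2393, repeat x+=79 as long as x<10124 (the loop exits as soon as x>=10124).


Step 1: x goes from 2393 toward 10124 by 79; the body runs while x<10124, so iterations = ceil((bound-start)/step)
Step 2: Distance=7731
Step 3: ceil(7731/79)=98

98


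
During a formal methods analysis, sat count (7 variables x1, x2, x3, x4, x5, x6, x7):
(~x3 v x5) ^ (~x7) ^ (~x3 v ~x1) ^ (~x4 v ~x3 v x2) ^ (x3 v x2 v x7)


CNF with 5 clauses over 7 vars (128 assignments).
An assignment satisfies CNF iff every clause has >=1 true literal.
Check each row (bits = x1,x2,x3,x4,x5,x6,x7; clause T/F shown):
  row 0 [0000000]: clauses=TTTTF -> 0
  row 1 [0000001]: clauses=TFTTT -> 0
  row 2 [0000010]: clauses=TTTTF -> 0
  row 3 [0000011]: clauses=TFTTT -> 0
  row 4 [0000100]: clauses=TTTTF -> 0
  (every remaining row is evaluated the same way; all 128 results are listed next)
Full result column, 8 rows per line (x1,x2,x3,x4 fixed per line; x5,x6,x7 runs 000..111 left to right):
  rows 0-7 [x1,x2,x3,x4=0000]: 00000000  (ones: 0)
  rows 8-15 [x1,x2,x3,x4=0001]: 00000000  (ones: 0)
  rows 16-23 [x1,x2,x3,x4=0010]: 00001010  (ones: 2)
  rows 24-31 [x1,x2,x3,x4=0011]: 00000000  (ones: 0)
  rows 32-39 [x1,x2,x3,x4=0100]: 10101010  (ones: 4)
  rows 40-47 [x1,x2,x3,x4=0101]: 10101010  (ones: 4)
  rows 48-55 [x1,x2,x3,x4=0110]: 00001010  (ones: 2)
  rows 56-63 [x1,x2,x3,x4=0111]: 00001010  (ones: 2)
  rows 64-71 [x1,x2,x3,x4=1000]: 00000000  (ones: 0)
  rows 72-79 [x1,x2,x3,x4=1001]: 00000000  (ones: 0)
  rows 80-87 [x1,x2,x3,x4=1010]: 00000000  (ones: 0)
  rows 88-95 [x1,x2,x3,x4=1011]: 00000000  (ones: 0)
  rows 96-103 [x1,x2,x3,x4=1100]: 10101010  (ones: 4)
  rows 104-111 [x1,x2,x3,x4=1101]: 10101010  (ones: 4)
  rows 112-119 [x1,x2,x3,x4=1110]: 00000000  (ones: 0)
  rows 120-127 [x1,x2,x3,x4=1111]: 00000000  (ones: 0)
Satisfying assignments = 0+0+2+0+4+4+2+2+0+0+0+0+4+4+0+0 = 22

22


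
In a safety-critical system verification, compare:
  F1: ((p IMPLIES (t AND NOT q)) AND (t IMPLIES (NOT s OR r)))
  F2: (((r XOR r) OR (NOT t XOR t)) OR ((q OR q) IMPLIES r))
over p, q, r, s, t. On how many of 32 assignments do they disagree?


F1 = ((p IMPLIES (t AND NOT q)) AND (t IMPLIES (NOT s OR r)))
F2 = (((r XOR r) OR (NOT t XOR t)) OR ((q OR q) IMPLIES r))
Evaluate both on each of 32 rows (bits = p,q,r,s,t):
  row 0 [00000]: F1=1 F2=1 -> 0
  row 1 [00001]: F1=1 F2=1 -> 0
  row 2 [00010]: F1=1 F2=1 -> 0
  row 3 [00011]: F1=0 F2=1 (differ) -> 1
  row 4 [00100]: F1=1 F2=1 -> 0
  row 5 [00101]: F1=1 F2=1 -> 0
  row 6 [00110]: F1=1 F2=1 -> 0
  row 7 [00111]: F1=1 F2=1 -> 0
  row 8 [01000]: F1=1 F2=1 -> 0
  row 9 [01001]: F1=1 F2=1 -> 0
  row 10 [01010]: F1=1 F2=1 -> 0
  row 11 [01011]: F1=0 F2=1 (differ) -> 1
  row 12 [01100]: F1=1 F2=1 -> 0
  row 13 [01101]: F1=1 F2=1 -> 0
  row 14 [01110]: F1=1 F2=1 -> 0
  row 15 [01111]: F1=1 F2=1 -> 0
  row 16 [10000]: F1=0 F2=1 (differ) -> 1
  row 17 [10001]: F1=1 F2=1 -> 0
  row 18 [10010]: F1=0 F2=1 (differ) -> 1
  row 19 [10011]: F1=0 F2=1 (differ) -> 1
  row 20 [10100]: F1=0 F2=1 (differ) -> 1
  row 21 [10101]: F1=1 F2=1 -> 0
  row 22 [10110]: F1=0 F2=1 (differ) -> 1
  row 23 [10111]: F1=1 F2=1 -> 0
  row 24 [11000]: F1=0 F2=1 (differ) -> 1
  row 25 [11001]: F1=0 F2=1 (differ) -> 1
  row 26 [11010]: F1=0 F2=1 (differ) -> 1
  row 27 [11011]: F1=0 F2=1 (differ) -> 1
  row 28 [11100]: F1=0 F2=1 (differ) -> 1
  row 29 [11101]: F1=0 F2=1 (differ) -> 1
  row 30 [11110]: F1=0 F2=1 (differ) -> 1
  row 31 [11111]: F1=0 F2=1 (differ) -> 1
Full result column, 8 rows per line (p,q fixed per line; r,s,t runs 000..111 left to right):
  rows 0-7 [p,q=00]: 00010000  (ones: 1)
  rows 8-15 [p,q=01]: 00010000  (ones: 1)
  rows 16-23 [p,q=10]: 10111010  (ones: 5)
  rows 24-31 [p,q=11]: 11111111  (ones: 8)
Disagreements = 1+1+5+8 = 15

15


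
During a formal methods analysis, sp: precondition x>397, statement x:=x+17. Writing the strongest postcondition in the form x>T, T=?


Formula: sp(P, x:=E) = exists old_x. (x = E[old_x/x]) AND P[old_x/x] (old_x is the value of x before the assignment; eliminate old_x by solving x = E[old_x/x] for old_x)
Step 1: Precondition P: x>397, i.e. old_x > 397
Step 2: Assignment gives x = old_x + 17, so old_x = x - 17
Step 3: Substitute into P: x - 17 > 397
Step 4: Simplify: x > 397+17 = 414

414


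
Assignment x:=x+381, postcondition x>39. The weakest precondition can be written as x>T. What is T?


Formula: wp(x:=E, P) = P[E/x] (substitute E for x in postcondition)
Step 1: Postcondition: x>39
Step 2: Substitute x+381 for x: x+381>39
Step 3: Solve for x: x > 39-381 = -342

-342


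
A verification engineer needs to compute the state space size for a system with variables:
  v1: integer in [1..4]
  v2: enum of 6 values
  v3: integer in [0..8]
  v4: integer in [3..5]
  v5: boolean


State space = product of domain sizes of all variables.
Domain sizes:
  v1 (integer in [1..4]): 4
  v2 (enum of 6 values): 6
  v3 (integer in [0..8]): 9
  v4 (integer in [3..5]): 3
  v5 (boolean): 2
Product = 4 * 6 * 9 * 3 * 2 = 1296

1296


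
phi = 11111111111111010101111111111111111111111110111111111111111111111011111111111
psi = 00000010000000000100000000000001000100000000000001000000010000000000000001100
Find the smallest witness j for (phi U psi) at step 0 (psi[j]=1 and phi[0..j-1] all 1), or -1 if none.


(phi U psi) at 0: need smallest j with psi[j]=1 and phi[i]=1 for all i in [0,j).
Scan from step 0:
  step 0: phi=1, psi=0 -> continue
  step 1: phi=1, psi=0 -> continue
  step 2: phi=1, psi=0 -> continue
  step 3: phi=1, psi=0 -> continue
  step 6: psi=1 and phi held for [0,6) -> witness found
Witness step = 6

6


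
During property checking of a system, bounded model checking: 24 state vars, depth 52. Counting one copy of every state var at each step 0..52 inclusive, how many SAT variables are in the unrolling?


BMC unrolls to depth k, creating one copy of each state var for steps 0..k.
Step count = 52 + 1 = 53 (steps 0 through 52)
Vars per step = 24
Total = 24 * 53 = 1272

1272


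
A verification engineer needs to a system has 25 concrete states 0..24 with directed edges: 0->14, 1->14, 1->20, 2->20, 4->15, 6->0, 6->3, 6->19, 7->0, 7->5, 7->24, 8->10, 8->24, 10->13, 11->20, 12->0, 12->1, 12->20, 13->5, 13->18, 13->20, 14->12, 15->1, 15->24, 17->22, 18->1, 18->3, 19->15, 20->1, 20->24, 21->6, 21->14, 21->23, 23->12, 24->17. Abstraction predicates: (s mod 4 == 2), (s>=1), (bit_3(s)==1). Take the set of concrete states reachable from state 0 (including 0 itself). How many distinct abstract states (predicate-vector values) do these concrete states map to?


BFS from 0:
Concrete reachable: {0, 1, 12, 14, 17, 20, 22, 24}
Abstract via predicates (s mod 4 == 2), (s>=1), (bit_3(s)==1):
  (0,0,0) <- {0}
  (0,1,0) <- {1, 17, 20}
  (0,1,1) <- {12, 24}
  (1,1,0) <- {22}
  (1,1,1) <- {14}
Distinct abstract states = 5

5


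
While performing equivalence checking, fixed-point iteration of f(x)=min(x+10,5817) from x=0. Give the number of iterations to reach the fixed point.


Step 1: x=0, cap=5817, increment=10
Step 2: x grows by 10 each step until capped at 5817; fixed point is x=5817
Step 3: iterations = ceil(5817/10) = 582

582


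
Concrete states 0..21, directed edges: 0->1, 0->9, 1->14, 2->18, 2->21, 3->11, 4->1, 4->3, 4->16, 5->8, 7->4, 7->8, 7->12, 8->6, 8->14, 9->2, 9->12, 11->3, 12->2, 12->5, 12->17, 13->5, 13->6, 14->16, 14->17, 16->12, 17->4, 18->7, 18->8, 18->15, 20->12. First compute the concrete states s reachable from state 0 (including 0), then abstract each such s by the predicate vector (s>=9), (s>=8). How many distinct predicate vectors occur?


BFS from 0:
Concrete reachable: {0, 1, 2, 3, 4, 5, 6, 7, 8, 9, 11, 12, 14, 15, 16, 17, 18, 21}
Abstract via predicates (s>=9), (s>=8):
  (0,0) <- {0, 1, 2, 3, 4, 5, 6, 7}
  (0,1) <- {8}
  (1,1) <- {9, 11, 12, 14, 15, 16, 17, 18, 21}
Distinct abstract states = 3

3
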